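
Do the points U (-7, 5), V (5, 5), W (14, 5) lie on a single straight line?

UV = (12, 0), UW = (21, 0).
det[UV; UW] = (12)(0) − (0)(21) = 0.
The determinant is zero, so the points are collinear.

Yes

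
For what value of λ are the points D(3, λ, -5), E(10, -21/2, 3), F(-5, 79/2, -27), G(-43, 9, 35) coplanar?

The points are coplanar iff DE · (DF × DG) = 0.
Expanding, this is linear in λ: (-2070)λ + (12420) = 0.
So λ = 6.

6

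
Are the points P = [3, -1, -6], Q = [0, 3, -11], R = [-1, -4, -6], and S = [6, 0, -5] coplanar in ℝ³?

With P as base: PQ = (-3, 4, -5), PR = (-4, -3, 0), PS = (3, 1, 1).
PR × PS = (-3, 4, 5).
PQ · (PR × PS) = 0.
The scalar triple product vanishes, so the four points are coplanar.

Yes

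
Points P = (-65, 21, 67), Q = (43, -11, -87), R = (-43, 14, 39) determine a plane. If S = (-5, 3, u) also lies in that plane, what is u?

-17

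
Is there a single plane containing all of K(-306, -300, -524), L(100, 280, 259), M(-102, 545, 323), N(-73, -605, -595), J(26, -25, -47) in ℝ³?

The plane through K, L, M has normal n = KL × KM = (-170375, -184150, 224750) and equation n·P = -10389250.
Checking the remaining points: n·N = -9878125, n·J = -10389250.
Since n·N = -9878125 ≠ -10389250, N is off the plane and the points are not all coplanar.

No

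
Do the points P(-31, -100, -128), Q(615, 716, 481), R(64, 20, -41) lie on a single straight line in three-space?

No

PQ = (646, 816, 609), PR = (95, 120, 87).
Comparing components 2 and 3: (816)(87) − (609)(120) = -2088 ≠ 0, so PQ and PR are not parallel and the points are not collinear.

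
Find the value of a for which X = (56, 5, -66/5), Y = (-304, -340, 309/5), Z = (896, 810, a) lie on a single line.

-941/5

Direction XY = (-360, -345, 75). From the x-coordinate of Z, the parameter along the line is τ = (896 − 56)/(-360) = -7/3.
Then a = (-66/5) + (-7/3)·(75) = -941/5.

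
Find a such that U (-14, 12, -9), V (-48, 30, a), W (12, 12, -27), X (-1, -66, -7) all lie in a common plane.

12

Normal to plane UWX: n = (-1404, -286, -2028); plane equation n·P = 34476.
Requiring n·V = 34476: (-2028)a + (58812) = 34476.
So a = 12.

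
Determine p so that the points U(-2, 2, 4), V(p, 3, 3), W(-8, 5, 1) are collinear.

-4

Direction UW = (-6, 3, -3). From the y-coordinate of V, the parameter along the line is τ = (3 − 2)/3 = 1/3.
Then p = (-2) + 1/3·(-6) = -4.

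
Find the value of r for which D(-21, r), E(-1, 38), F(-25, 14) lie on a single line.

18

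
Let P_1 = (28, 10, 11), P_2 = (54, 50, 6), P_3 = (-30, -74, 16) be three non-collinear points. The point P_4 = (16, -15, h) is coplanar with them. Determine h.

21

The plane through P_1, P_2, P_3 has equation −220x + 160y + 136z = -3064.
Substituting P_4: (136)h + (-5920) = -3064, so h = 21.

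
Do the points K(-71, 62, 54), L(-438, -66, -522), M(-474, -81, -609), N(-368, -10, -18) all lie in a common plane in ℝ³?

Yes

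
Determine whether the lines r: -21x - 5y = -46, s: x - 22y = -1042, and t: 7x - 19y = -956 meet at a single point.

No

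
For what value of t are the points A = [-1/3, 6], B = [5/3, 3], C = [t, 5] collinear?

Collinearity: (C − A) must be parallel to (B − A) = (2, -3).
Cross-multiplying the components: (t − (-1/3))·(-3) = (-1)·(2).
Solving gives t = 1/3.

1/3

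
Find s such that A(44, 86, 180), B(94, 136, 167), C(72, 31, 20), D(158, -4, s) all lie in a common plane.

-225

Normal to plane ABC: n = (-8715, 7636, -4150); plane equation n·P = -473764.
Requiring n·D = -473764: (-4150)s + (-1407514) = -473764.
So s = -225.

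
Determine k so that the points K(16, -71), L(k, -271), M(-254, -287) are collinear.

-234

The three points are collinear iff det[KL; KM] = 0.
This determinant is linear in k: (-216)k + (-50544) = 0, so k = -234.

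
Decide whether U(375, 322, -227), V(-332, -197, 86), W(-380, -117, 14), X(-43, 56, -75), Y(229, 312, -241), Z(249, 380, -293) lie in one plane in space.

Yes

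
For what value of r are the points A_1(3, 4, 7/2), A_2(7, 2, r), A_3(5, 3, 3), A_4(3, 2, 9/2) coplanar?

5/2

Normal to plane A_1A_3A_4: n = (-2, -2, -4); plane equation n·P = -28.
Requiring n·A_2 = -28: (-4)r + (-18) = -28.
So r = 5/2.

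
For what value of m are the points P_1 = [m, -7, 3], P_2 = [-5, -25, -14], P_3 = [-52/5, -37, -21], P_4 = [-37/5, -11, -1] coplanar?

-43/5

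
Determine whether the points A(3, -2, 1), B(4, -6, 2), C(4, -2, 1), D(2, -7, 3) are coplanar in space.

No

With A as base: AB = (1, -4, 1), AC = (1, 0, 0), AD = (-1, -5, 2).
AC × AD = (0, -2, -5).
AB · (AC × AD) = 3.
Since 3 ≠ 0, the four points are not coplanar.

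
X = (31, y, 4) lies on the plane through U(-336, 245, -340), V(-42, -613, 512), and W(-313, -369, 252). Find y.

-77

Coplanarity requires UV · (UW × UX) = 0.
UV = (294, -858, 852), UW = (23, -614, 592); the triple product is linear in y with coefficient -154452 and constant term -11892804.
Setting it to zero: y = -77.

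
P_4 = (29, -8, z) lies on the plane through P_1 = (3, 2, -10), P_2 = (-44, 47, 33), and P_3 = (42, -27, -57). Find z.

-54

The plane through P_1, P_2, P_3 has equation −868x − 532y − 392z = 252.
Substituting P_4: (-392)z + (-20916) = 252, so z = -54.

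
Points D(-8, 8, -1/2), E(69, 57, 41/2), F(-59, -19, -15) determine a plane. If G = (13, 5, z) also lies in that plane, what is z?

The plane through D, E, F has equation −(287/2)x + (91/2)y + 420z = 1302.
Substituting G: (420)z + (-1638) = 1302, so z = 7.

7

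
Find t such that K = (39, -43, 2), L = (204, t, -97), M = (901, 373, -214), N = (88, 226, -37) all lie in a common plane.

Normal to plane KMN: n = (41880, 23034, 211494); plane equation n·P = 1065846.
Requiring n·L = 1065846: (23034)t + (-11971398) = 1065846.
So t = 566.

566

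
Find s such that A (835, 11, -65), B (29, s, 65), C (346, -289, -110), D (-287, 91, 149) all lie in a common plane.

Coplanarity ⇔ det[AB; AC; AD] = 0.
Expanding, this is linear in s: (155136)s + (-1706496) = 0.
So s = 11.

11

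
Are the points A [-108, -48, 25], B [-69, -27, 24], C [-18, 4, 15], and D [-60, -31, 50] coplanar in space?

With A as base: AB = (39, 21, -1), AC = (90, 52, -10), AD = (48, 17, 25).
AC × AD = (1470, -2730, -966).
AB · (AC × AD) = 966.
Since 966 ≠ 0, the four points are not coplanar.

No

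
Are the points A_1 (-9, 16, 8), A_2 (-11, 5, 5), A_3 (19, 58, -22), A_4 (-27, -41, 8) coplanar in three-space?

The four points are coplanar iff the 3×3 determinant with rows A_1A_2, A_1A_3, A_1A_4 is zero.
Rows: (-2, -11, -3), (28, 42, -30), (-18, -57, 0).
Expanding along the first row: (-2)(-1710) − (-11)(-540) + (-3)(-840) = 0.
Zero determinant ⇒ coplanar.

Yes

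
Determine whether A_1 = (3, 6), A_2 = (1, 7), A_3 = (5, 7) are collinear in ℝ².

A_1A_2 = (-2, 1), A_1A_3 = (2, 1).
If collinear, A_1A_3 would be a scalar multiple of A_1A_2. But (-2)·(1) ≠ (1)·(2) (difference -4), so they are not parallel; the points are not collinear.

No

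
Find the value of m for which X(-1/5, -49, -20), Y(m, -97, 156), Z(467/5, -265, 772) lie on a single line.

103/5

Direction XZ = (468/5, -216, 792). From the y-coordinate of Y, the parameter along the line is τ = (-97 − (-49))/(-216) = 2/9.
Then m = (-1/5) + 2/9·(468/5) = 103/5.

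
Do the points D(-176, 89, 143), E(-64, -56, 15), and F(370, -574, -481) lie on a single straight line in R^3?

DE = (112, -145, -128), DF = (546, -663, -624).
Comparing components 2 and 3: (-145)(-624) − (-128)(-663) = 5616 ≠ 0, so DE and DF are not parallel and the points are not collinear.

No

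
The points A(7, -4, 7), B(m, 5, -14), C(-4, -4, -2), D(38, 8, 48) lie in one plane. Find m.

The points are coplanar iff AB · (AC × AD) = 0.
Expanding, this is linear in m: (108)m + (3564) = 0.
So m = -33.

-33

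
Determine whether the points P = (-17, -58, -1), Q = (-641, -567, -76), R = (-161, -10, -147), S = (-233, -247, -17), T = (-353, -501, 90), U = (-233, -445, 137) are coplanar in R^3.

The plane through P, Q, R has normal n = PQ × PR = (77914, -80304, -103248) and equation n·X = 3436342.
Checking the remaining points: n·S = 3436342, n·T = 3436342, n·U = 3436342.
All equal 3436342, so all 6 points lie in one plane.

Yes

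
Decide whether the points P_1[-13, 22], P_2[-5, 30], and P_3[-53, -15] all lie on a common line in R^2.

P_1P_2 = (8, 8), P_1P_3 = (-40, -37).
Twice the signed area of △P_1P_2P_3 is (8)(-37) − (8)(-40) = 24.
The area is nonzero, so the three points are not collinear.

No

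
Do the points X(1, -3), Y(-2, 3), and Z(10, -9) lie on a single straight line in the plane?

No

XY = (-3, 6), XZ = (9, -6).
Twice the signed area of △XYZ is (-3)(-6) − (6)(9) = -36.
The area is nonzero, so the three points are not collinear.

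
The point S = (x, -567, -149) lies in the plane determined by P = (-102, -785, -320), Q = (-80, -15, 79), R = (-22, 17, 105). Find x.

A normal to the plane is n = PQ × PR = (7252, 22570, -43956).
S lies in the plane iff n · PS = 0.
This gives (7252)x + (-1856512) = 0, so x = 256.

256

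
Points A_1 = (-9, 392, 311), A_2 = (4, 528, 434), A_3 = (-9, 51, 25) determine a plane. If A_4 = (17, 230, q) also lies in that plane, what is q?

Coplanarity requires A_1A_2 · (A_1A_3 × A_1A_4) = 0.
A_1A_2 = (13, 136, 123), A_1A_3 = (0, -341, -286); the triple product is linear in q with coefficient -4433 and constant term 855569.
Setting it to zero: q = 193.

193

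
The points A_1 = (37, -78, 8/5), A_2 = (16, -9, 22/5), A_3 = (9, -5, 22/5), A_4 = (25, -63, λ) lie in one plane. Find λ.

2

Normal to plane A_1A_2A_3: n = (-56/5, -98/5, 399); plane equation n·P = 8764/5.
Requiring n·A_4 = 8764/5: (399)λ + (4774/5) = 8764/5.
So λ = 2.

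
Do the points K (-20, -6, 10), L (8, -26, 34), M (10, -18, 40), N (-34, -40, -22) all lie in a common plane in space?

A normal to the plane through K, L, M is n = KL × KM = (-312, -120, 264).
The plane has equation n·P = 9600. For N: n·N = 9600.
Equal, so N lies in the plane and all four are coplanar.

Yes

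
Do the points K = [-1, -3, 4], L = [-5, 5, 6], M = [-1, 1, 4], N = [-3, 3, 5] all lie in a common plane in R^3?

With K as base: KL = (-4, 8, 2), KM = (0, 4, 0), KN = (-2, 6, 1).
KM × KN = (4, 0, 8).
KL · (KM × KN) = 0.
The scalar triple product vanishes, so the four points are coplanar.

Yes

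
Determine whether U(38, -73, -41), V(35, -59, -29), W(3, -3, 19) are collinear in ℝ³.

No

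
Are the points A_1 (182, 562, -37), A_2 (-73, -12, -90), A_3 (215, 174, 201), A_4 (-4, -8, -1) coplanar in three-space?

No

The four points are coplanar iff the 3×3 determinant with rows A_1A_2, A_1A_3, A_1A_4 is zero.
Rows: (-255, -574, -53), (33, -388, 238), (-186, -570, 36).
Expanding along the first row: (-255)(121692) − (-574)(45456) + (-53)(-90978) = -117882.
Nonzero ⇒ not coplanar.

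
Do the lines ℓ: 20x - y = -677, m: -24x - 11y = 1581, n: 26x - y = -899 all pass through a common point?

Intersecting ℓ and m: solving the 2×2 system gives (x, y) = (-37, -63).
Substitute into n: (26)(-37) + (-1)(-63) = -899.
This equals -899, so (-37, -63) lies on all three lines and they are concurrent.

Yes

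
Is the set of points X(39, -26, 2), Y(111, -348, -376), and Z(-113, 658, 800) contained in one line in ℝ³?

No

XY = (72, -322, -378), XZ = (-152, 684, 798).
XY × XZ = (1596, 0, 304).
The cross product is nonzero, so the points do not lie on one line.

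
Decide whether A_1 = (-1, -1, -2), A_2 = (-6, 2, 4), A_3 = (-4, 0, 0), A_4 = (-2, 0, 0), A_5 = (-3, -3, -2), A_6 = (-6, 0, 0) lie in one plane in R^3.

No

The plane through A_1, A_2, A_3 has normal n = A_1A_2 × A_1A_3 = (0, -8, 4) and equation n·P = 0.
Checking the remaining points: n·A_4 = 0, n·A_5 = 16, n·A_6 = 0.
Since n·A_5 = 16 ≠ 0, A_5 is off the plane and the points are not all coplanar.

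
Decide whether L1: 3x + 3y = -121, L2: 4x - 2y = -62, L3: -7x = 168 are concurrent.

Intersecting L1 and L2: solving the 2×2 system gives (x, y) = (-214/9, -149/9).
Substitute into L3: (-7)(-214/9) + (0)(-149/9) = 1498/9.
But L3 requires 168 ≠ 1498/9, so the three lines have no common point.

No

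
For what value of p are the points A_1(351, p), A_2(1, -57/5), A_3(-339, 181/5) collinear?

-302/5

Collinearity: (A_1 − A_2) must be parallel to (A_3 − A_2) = (-340, 238/5).
Cross-multiplying the components: (p − (-57/5))·(-340) = (350)·(238/5).
Solving gives p = -302/5.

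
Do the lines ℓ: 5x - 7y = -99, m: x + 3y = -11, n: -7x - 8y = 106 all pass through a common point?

The three lines meet at one point iff the augmented coefficient matrix [aᵢ bᵢ cᵢ] has rank < 3, i.e. its determinant vanishes.
Here the determinant is 66.
Nonzero, so no common point exists.

No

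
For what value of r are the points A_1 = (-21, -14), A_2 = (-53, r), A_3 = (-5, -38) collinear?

34

Collinearity: (A_2 − A_1) must be parallel to (A_3 − A_1) = (16, -24).
Cross-multiplying the components: (r − (-14))·(16) = (-32)·(-24).
Solving gives r = 34.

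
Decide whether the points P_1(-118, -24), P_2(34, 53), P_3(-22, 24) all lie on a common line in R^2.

P_1P_2 = (152, 77), P_1P_3 = (96, 48).
Twice the signed area of △P_1P_2P_3 is (152)(48) − (77)(96) = -96.
The area is nonzero, so the three points are not collinear.

No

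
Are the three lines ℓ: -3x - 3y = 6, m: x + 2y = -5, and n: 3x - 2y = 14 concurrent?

No

Lines aᵢx + bᵢy = cᵢ with pairwise distinct directions are concurrent exactly when det[aᵢ bᵢ cᵢ] = 0.
Here the determinant is -15.
Nonzero, so no common point exists.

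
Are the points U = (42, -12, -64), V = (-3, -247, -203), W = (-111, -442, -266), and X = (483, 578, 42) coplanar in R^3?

Yes

The four points are coplanar iff the 3×3 determinant with rows UV, UW, UX is zero.
Rows: (-45, -235, -139), (-153, -430, -202), (441, 590, 106).
Expanding along the first row: (-45)(73600) − (-235)(72864) + (-139)(99360) = 0.
Zero determinant ⇒ coplanar.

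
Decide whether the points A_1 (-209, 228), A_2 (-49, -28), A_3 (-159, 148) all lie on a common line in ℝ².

Yes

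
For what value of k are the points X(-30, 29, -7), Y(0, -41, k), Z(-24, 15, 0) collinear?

Direction XZ = (6, -14, 7). From the x-coordinate of Y, the parameter along the line is τ = (0 − (-30))/6 = 5.
Then k = (-7) + 5·(7) = 28.

28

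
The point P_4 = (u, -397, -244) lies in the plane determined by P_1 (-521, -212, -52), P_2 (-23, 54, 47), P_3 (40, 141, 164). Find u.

-722

A normal to the plane is n = P_1P_2 × P_1P_3 = (22509, -52029, 26568).
P_4 lies in the plane iff n · P_1P_4 = 0.
This gives (22509)u + (16251498) = 0, so u = -722.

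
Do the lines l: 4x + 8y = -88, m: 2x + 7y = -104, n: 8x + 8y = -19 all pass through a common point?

No

Intersecting l and m: solving the 2×2 system gives (x, y) = (18, -20).
Substitute into n: (8)(18) + (8)(-20) = -16.
But n requires -19 ≠ -16, so the three lines have no common point.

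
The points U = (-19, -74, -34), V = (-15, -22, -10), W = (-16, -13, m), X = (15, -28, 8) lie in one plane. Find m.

Normal to plane UVX: n = (1080, 648, -1584); plane equation n·P = -14616.
Requiring n·W = -14616: (-1584)m + (-25704) = -14616.
So m = -7.

-7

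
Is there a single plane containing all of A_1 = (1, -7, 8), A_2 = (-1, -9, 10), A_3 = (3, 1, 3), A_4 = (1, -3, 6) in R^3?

With A_1 as base: A_1A_2 = (-2, -2, 2), A_1A_3 = (2, 8, -5), A_1A_4 = (0, 4, -2).
A_1A_3 × A_1A_4 = (4, 4, 8).
A_1A_2 · (A_1A_3 × A_1A_4) = 0.
The scalar triple product vanishes, so the four points are coplanar.

Yes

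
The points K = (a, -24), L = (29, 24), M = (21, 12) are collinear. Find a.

-3

The three points are collinear iff det[KL; KM] = 0.
This determinant is linear in a: (12)a + (36) = 0, so a = -3.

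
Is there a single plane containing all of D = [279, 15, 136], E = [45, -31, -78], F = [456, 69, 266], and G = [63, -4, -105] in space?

A normal to the plane through D, E, F is n = DE × DF = (5576, -7458, -4494).
The plane has equation n·P = 832650. For G: n·G = 852990.
852990 ≠ 832650, so G is off the plane.

No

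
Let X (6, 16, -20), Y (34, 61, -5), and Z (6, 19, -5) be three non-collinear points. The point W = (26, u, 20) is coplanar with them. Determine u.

54

Coplanarity requires XY · (XZ × XW) = 0.
XY = (28, 45, 15), XZ = (0, 3, 15); the triple product is linear in u with coefficient -420 and constant term 22680.
Setting it to zero: u = 54.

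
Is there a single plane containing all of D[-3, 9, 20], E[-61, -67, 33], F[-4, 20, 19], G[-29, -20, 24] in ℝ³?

No

The four points are coplanar iff the 3×3 determinant with rows DE, DF, DG is zero.
Rows: (-58, -76, 13), (-1, 11, -1), (-26, -29, 4).
Expanding along the first row: (-58)(15) − (-76)(-30) + (13)(315) = 945.
Nonzero ⇒ not coplanar.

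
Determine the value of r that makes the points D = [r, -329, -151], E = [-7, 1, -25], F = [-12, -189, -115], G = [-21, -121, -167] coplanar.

-59/5

Coplanarity ⇔ det[DE; DF; DG] = 0.
Expanding, this is linear in r: (-16000)r + (-188800) = 0.
So r = -59/5.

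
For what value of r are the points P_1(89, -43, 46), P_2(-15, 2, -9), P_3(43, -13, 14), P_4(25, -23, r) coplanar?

Coplanarity ⇔ det[P_1P_2; P_1P_3; P_1P_4] = 0.
Expanding, this is linear in r: (-1050)r + (18900) = 0.
So r = 18.

18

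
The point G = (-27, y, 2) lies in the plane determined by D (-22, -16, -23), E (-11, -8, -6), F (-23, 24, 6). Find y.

A normal to the plane is n = DE × DF = (-448, -336, 448).
G lies in the plane iff n · DG = 0.
This gives (-336)y + (8064) = 0, so y = 24.

24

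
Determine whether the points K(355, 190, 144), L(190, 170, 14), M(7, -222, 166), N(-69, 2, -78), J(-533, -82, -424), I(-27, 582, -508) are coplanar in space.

No

The plane through K, L, M has normal n = KL × KM = (-54000, 48870, 61020) and equation n·P = -1097820.
Checking the remaining points: n·N = -935820, n·J = -1097820, n·I = -1097820.
Since n·N = -935820 ≠ -1097820, N is off the plane and the points are not all coplanar.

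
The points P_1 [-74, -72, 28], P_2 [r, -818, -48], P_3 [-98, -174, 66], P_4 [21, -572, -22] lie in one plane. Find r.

69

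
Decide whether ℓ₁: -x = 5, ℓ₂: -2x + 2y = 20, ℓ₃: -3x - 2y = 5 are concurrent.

Yes

The three lines meet at one point iff the augmented coefficient matrix [aᵢ bᵢ cᵢ] has rank < 3, i.e. its determinant vanishes.
Here the determinant is 0.
It vanishes, so the lines are concurrent at (-5, 5).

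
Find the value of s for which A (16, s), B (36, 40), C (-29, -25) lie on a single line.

Collinearity: (A − B) must be parallel to (C − B) = (-65, -65).
Cross-multiplying the components: (s − 40)·(-65) = (-20)·(-65).
Solving gives s = 20.

20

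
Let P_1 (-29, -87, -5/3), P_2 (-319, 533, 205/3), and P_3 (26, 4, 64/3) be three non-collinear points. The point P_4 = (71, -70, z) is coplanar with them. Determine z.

Coplanarity requires P_1P_2 · (P_1P_3 × P_1P_4) = 0.
P_1P_2 = (-290, 620, 70), P_1P_3 = (55, 91, 23); the triple product is linear in z with coefficient -60490 and constant term 2601070/3.
Setting it to zero: z = 43/3.

43/3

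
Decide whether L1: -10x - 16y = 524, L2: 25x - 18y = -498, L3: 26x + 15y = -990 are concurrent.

Yes

Intersecting L1 and L2: solving the 2×2 system gives (x, y) = (-30, -14).
Substitute into L3: (26)(-30) + (15)(-14) = -990.
This equals -990, so (-30, -14) lies on all three lines and they are concurrent.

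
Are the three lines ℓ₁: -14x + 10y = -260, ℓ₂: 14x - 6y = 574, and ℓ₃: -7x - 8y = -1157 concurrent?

No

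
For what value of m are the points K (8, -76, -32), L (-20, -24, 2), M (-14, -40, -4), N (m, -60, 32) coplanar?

Normal to plane KLM: n = (232, 36, 136); plane equation n·P = -5232.
Requiring n·N = -5232: (232)m + (2192) = -5232.
So m = -32.

-32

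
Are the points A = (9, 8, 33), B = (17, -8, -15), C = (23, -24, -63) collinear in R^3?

No

AB = (8, -16, -48), AC = (14, -32, -96).
AB × AC = (0, 96, -32).
The cross product is nonzero, so the points do not lie on one line.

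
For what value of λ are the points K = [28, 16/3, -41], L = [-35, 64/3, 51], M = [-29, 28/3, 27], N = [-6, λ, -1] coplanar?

22/3

Coplanarity ⇔ det[KL; KM; KN] = 0.
Expanding, this is linear in λ: (-960)λ + (7040) = 0.
So λ = 22/3.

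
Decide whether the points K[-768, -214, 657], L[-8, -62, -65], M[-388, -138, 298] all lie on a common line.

KL = (760, 152, -722), KM = (380, 76, -359).
Comparing components 2 and 3: (152)(-359) − (-722)(76) = 304 ≠ 0, so KL and KM are not parallel and the points are not collinear.

No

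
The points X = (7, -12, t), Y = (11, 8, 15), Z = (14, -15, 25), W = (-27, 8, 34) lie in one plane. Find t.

Coplanarity ⇔ det[XY; XZ; XW] = 0.
Expanding, this is linear in t: (874)t + (-23598) = 0.
So t = 27.

27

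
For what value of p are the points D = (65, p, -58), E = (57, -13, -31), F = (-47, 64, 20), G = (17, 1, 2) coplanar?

Coplanarity ⇔ det[DE; DF; DG] = 0.
Expanding, this is linear in p: (-1392)p + (11136) = 0.
So p = 8.

8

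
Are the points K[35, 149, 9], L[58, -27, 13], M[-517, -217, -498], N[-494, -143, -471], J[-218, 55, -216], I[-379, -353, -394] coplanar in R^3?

No

The plane through K, L, M has normal n = KL × KM = (90696, 9453, -105570) and equation n·P = 3632727.
Checking the remaining points: n·N = 3567867, n·J = 3551307, n·I = 3883887.
Since n·N = 3567867 ≠ 3632727, N is off the plane and the points are not all coplanar.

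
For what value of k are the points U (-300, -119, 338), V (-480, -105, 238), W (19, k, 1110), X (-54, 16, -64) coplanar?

The points are coplanar iff UV · (UW × UX) = 0.
Expanding, this is linear in k: (96960)k + (30445440) = 0.
So k = -314.

-314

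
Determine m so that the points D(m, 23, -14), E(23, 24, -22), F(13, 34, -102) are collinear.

Direction EF = (-10, 10, -80). From the y-coordinate of D, the parameter along the line is τ = (23 − 24)/10 = -1/10.
Then m = 23 + (-1/10)·(-10) = 24.

24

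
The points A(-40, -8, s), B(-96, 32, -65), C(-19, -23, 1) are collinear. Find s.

Collinearity requires AB × AC = 0; each component is linear in s.
The x-component gives (-55)s + (-935) = 0, so s = -17.
The remaining components then also vanish.

-17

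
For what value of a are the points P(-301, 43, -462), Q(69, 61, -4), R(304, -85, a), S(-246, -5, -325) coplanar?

Coplanarity ⇔ det[PQ; PR; PS] = 0.
Expanding, this is linear in a: (18750)a + (-9393750) = 0.
So a = 501.

501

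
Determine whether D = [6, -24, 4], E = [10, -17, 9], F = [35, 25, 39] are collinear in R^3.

No

DE = (4, 7, 5), DF = (29, 49, 35).
Comparing components 3 and 1: (5)(29) − (4)(35) = 5 ≠ 0, so DE and DF are not parallel and the points are not collinear.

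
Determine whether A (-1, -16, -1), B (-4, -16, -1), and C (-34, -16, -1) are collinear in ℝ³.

Yes

AB = (-3, 0, 0), AC = (-33, 0, 0).
Each component of AC is 11 times the corresponding component of AB, so AC = 11·AB and the points are collinear.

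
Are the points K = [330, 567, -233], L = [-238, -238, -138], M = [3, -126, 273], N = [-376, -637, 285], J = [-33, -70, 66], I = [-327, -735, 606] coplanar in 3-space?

No

The plane through K, L, M has normal n = KL × KM = (-341495, 256343, 130389) and equation n·P = 2272494.
Checking the remaining points: n·N = 2272494, n·J = 1930999, n·I = 2272494.
Since n·J = 1930999 ≠ 2272494, J is off the plane and the points are not all coplanar.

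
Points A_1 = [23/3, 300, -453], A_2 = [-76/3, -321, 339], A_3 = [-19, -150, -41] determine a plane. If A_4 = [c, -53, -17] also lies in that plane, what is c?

A normal to the plane is n = A_1A_2 × A_1A_3 = (100548, -7524, -1710).
A_4 lies in the plane iff n · A_1A_4 = 0.
This gives (100548)c + (1139544) = 0, so c = -34/3.

-34/3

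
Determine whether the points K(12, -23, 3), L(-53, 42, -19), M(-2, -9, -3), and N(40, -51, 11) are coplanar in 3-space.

With K as base: KL = (-65, 65, -22), KM = (-14, 14, -6), KN = (28, -28, 8).
KM × KN = (-56, -56, 0).
KL · (KM × KN) = 0.
The scalar triple product vanishes, so the four points are coplanar.

Yes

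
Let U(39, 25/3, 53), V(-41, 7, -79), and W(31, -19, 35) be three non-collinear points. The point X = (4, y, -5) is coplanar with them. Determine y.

A normal to the plane is n = UV × UW = (-3584, -384, 2176).
X lies in the plane iff n · UX = 0.
This gives (-384)y + (2432) = 0, so y = 19/3.

19/3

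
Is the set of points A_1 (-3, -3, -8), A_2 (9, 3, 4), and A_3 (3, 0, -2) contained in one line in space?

Yes

A_1A_2 = (12, 6, 12), A_1A_3 = (6, 3, 6).
A_1A_2 × A_1A_3 = (0, 0, 0).
The cross product vanishes, so the three points are collinear.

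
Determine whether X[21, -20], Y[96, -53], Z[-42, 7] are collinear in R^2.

XY = (75, -33), XZ = (-63, 27).
If collinear, XZ would be a scalar multiple of XY. But (75)·(27) ≠ (-33)·(-63) (difference -54), so they are not parallel; the points are not collinear.

No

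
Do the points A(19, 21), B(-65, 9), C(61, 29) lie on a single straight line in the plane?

No

AB = (-84, -12), AC = (42, 8).
Twice the signed area of △ABC is (-84)(8) − (-12)(42) = -168.
The area is nonzero, so the three points are not collinear.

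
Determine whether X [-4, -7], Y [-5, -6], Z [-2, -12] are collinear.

XY = (-1, 1), XZ = (2, -5).
det[XY; XZ] = (-1)(-5) − (1)(2) = 3.
The determinant is nonzero, so they are not collinear.

No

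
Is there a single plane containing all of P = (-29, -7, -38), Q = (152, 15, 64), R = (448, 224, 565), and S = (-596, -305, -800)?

The four points are coplanar iff the 3×3 determinant with rows PQ, PR, PS is zero.
Rows: (181, 22, 102), (477, 231, 603), (-567, -298, -762).
Expanding along the first row: (181)(3672) − (22)(-21573) + (102)(-11169) = 0.
Zero determinant ⇒ coplanar.

Yes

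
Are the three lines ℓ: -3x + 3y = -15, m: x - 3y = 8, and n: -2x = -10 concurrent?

No

Lines aᵢx + bᵢy = cᵢ with pairwise distinct directions are concurrent exactly when det[aᵢ bᵢ cᵢ] = 0.
Here the determinant is -18.
Nonzero, so no common point exists.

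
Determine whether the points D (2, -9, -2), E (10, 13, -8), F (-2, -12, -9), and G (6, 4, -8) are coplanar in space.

No

A normal to the plane through D, E, F is n = DE × DF = (-172, 80, 64).
The plane has equation n·P = -1192. For G: n·G = -1224.
-1224 ≠ -1192, so G is off the plane.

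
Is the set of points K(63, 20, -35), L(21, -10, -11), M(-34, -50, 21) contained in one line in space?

KL = (-42, -30, 24), KM = (-97, -70, 56).
Comparing components 3 and 1: (24)(-97) − (-42)(56) = 24 ≠ 0, so KL and KM are not parallel and the points are not collinear.

No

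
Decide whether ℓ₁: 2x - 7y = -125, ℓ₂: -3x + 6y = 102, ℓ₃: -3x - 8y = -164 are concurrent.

Yes

Intersecting ℓ₁ and ℓ₂: solving the 2×2 system gives (x, y) = (4, 19).
Substitute into ℓ₃: (-3)(4) + (-8)(19) = -164.
This equals -164, so (4, 19) lies on all three lines and they are concurrent.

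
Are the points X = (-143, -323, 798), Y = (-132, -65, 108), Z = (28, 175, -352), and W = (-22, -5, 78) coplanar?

Yes

With X as base: XY = (11, 258, -690), XZ = (171, 498, -1150), XW = (121, 318, -720).
XZ × XW = (7140, -16030, -5880).
XY · (XZ × XW) = 0.
The scalar triple product vanishes, so the four points are coplanar.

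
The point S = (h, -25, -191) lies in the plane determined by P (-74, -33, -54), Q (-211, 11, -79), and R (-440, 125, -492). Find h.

The plane through P, Q, R has equation −15322x − 50856y − 5542z = 3111344.
Substituting S: (-15322)h + (2329922) = 3111344, so h = -51.

-51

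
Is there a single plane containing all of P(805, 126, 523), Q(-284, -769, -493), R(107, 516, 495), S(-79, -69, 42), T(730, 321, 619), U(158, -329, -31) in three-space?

Yes

The plane through P, Q, R has normal n = PQ × PR = (421300, 678676, -1049420) and equation n·X = -124186984.
Checking the remaining points: n·S = -124186984, n·T = -124186984, n·U = -124186984.
All equal -124186984, so all 6 points lie in one plane.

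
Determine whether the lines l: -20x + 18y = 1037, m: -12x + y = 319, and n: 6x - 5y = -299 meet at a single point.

Intersecting l and m: solving the 2×2 system gives (x, y) = (-4705/196, 1516/49).
Substitute into n: (6)(-4705/196) + (-5)(1516/49) = -29275/98.
But n requires -299 ≠ -29275/98, so the three lines have no common point.

No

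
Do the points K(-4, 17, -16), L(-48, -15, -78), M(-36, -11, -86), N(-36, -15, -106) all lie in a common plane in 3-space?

A normal to the plane through K, L, M is n = KL × KM = (504, -1096, 208).
The plane has equation n·P = -23976. For N: n·N = -23752.
-23752 ≠ -23976, so N is off the plane.

No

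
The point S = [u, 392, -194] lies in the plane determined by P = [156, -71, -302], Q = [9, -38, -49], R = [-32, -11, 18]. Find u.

127/3

The plane through P, Q, R has equation −4620x − 524y − 2616z = 106516.
Substituting S: (-4620)u + (302096) = 106516, so u = 127/3.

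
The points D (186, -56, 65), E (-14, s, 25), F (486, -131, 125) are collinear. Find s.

-6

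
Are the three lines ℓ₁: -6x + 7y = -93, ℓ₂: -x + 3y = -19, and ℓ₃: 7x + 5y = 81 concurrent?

No

Lines aᵢx + bᵢy = cᵢ with pairwise distinct directions are concurrent exactly when det[aᵢ bᵢ cᵢ] = 0.
Here the determinant is 26.
Nonzero, so no common point exists.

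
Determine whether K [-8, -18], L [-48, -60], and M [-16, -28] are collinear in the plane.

No

KL = (-40, -42), KM = (-8, -10).
det[KL; KM] = (-40)(-10) − (-42)(-8) = 64.
The determinant is nonzero, so they are not collinear.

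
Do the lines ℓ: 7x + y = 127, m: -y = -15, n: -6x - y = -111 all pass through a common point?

The three lines meet at one point iff the augmented coefficient matrix [aᵢ bᵢ cᵢ] has rank < 3, i.e. its determinant vanishes.
Here the determinant is 0.
It vanishes, so the lines are concurrent at (16, 15).

Yes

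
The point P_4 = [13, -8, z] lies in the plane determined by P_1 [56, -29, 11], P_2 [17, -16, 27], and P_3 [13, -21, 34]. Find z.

23

Coplanarity requires P_1P_2 · (P_1P_3 × P_1P_4) = 0.
P_1P_2 = (-39, 13, 16), P_1P_3 = (-43, 8, 23); the triple product is linear in z with coefficient 247 and constant term -5681.
Setting it to zero: z = 23.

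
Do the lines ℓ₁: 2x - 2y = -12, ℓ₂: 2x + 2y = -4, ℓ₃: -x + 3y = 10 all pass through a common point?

Intersecting ℓ₁ and ℓ₂: solving the 2×2 system gives (x, y) = (-4, 2).
Substitute into ℓ₃: (-1)(-4) + (3)(2) = 10.
This equals 10, so (-4, 2) lies on all three lines and they are concurrent.

Yes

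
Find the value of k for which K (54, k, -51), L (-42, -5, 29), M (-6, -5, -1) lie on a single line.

-5

Direction LM = (36, 0, -30). From the x-coordinate of K, the parameter along the line is τ = (54 − (-42))/36 = 8/3.
Then k = (-5) + 8/3·(0) = -5.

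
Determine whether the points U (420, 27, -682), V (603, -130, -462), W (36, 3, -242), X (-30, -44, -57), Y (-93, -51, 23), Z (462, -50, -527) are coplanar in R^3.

The plane through U, V, W has normal n = UV × UW = (-63800, -165000, -64680) and equation n·P = 12860760.
Checking the remaining points: n·X = 12860760, n·Y = 12860760, n·Z = 12860760.
All equal 12860760, so all 6 points lie in one plane.

Yes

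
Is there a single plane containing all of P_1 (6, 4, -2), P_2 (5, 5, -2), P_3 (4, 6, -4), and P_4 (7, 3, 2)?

Yes

With P_1 as base: P_1P_2 = (-1, 1, 0), P_1P_3 = (-2, 2, -2), P_1P_4 = (1, -1, 4).
P_1P_3 × P_1P_4 = (6, 6, 0).
P_1P_2 · (P_1P_3 × P_1P_4) = 0.
The scalar triple product vanishes, so the four points are coplanar.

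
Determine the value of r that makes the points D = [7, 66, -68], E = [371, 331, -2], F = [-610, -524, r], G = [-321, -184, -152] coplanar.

Coplanarity ⇔ det[DE; DF; DG] = 0.
Expanding, this is linear in r: (4080)r + (1991040) = 0.
So r = -488.

-488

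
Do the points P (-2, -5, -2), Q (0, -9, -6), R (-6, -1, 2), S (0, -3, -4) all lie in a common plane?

With P as base: PQ = (2, -4, -4), PR = (-4, 4, 4), PS = (2, 2, -2).
PR × PS = (-16, 0, -16).
PQ · (PR × PS) = 32.
Since 32 ≠ 0, the four points are not coplanar.

No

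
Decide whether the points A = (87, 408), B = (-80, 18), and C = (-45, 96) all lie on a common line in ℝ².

AB = (-167, -390), AC = (-132, -312).
Twice the signed area of △ABC is (-167)(-312) − (-390)(-132) = 624.
The area is nonzero, so the three points are not collinear.

No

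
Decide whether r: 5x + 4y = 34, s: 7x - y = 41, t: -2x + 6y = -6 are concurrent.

Lines aᵢx + bᵢy = cᵢ with pairwise distinct directions are concurrent exactly when det[aᵢ bᵢ cᵢ] = 0.
Here the determinant is 0.
It vanishes, so the lines are concurrent at (6, 1).

Yes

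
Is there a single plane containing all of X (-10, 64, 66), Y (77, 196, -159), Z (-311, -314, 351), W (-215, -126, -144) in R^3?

No

The four points are coplanar iff the 3×3 determinant with rows XY, XZ, XW is zero.
Rows: (87, 132, -225), (-301, -378, 285), (-205, -190, -210).
Expanding along the first row: (87)(133530) − (132)(121635) + (-225)(-20300) = 128790.
Nonzero ⇒ not coplanar.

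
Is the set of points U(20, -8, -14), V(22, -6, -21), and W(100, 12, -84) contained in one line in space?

No

UV = (2, 2, -7), UW = (80, 20, -70).
Comparing components 3 and 1: (-7)(80) − (2)(-70) = -420 ≠ 0, so UV and UW are not parallel and the points are not collinear.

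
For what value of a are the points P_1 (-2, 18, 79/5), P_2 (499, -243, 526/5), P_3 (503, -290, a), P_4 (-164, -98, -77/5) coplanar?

527/5

Coplanarity ⇔ det[P_1P_2; P_1P_3; P_1P_4] = 0.
Expanding, this is linear in a: (100398)a + (-52909746/5) = 0.
So a = 527/5.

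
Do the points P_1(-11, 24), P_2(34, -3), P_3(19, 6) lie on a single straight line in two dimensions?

Yes

P_1P_2 = (45, -27), P_1P_3 = (30, -18).
det[P_1P_2; P_1P_3] = (45)(-18) − (-27)(30) = 0.
The determinant is zero, so the points are collinear.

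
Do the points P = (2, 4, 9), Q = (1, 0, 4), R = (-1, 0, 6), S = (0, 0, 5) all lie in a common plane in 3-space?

With P as base: PQ = (-1, -4, -5), PR = (-3, -4, -3), PS = (-2, -4, -4).
PR × PS = (4, -6, 4).
PQ · (PR × PS) = 0.
The scalar triple product vanishes, so the four points are coplanar.

Yes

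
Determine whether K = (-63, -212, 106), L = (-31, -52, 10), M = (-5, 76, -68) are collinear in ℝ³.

KL = (32, 160, -96), KM = (58, 288, -174).
Comparing components 2 and 3: (160)(-174) − (-96)(288) = -192 ≠ 0, so KL and KM are not parallel and the points are not collinear.

No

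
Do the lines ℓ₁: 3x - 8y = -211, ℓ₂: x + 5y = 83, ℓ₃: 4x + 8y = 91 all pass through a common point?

The three lines meet at one point iff the augmented coefficient matrix [aᵢ bᵢ cᵢ] has rank < 3, i.e. its determinant vanishes.
Here the determinant is -23.
Nonzero, so no common point exists.

No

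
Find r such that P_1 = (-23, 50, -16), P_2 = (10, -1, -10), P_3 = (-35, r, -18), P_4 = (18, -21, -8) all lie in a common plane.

Normal to plane P_1P_2P_4: n = (18, -18, -252); plane equation n·P = 2718.
Requiring n·P_3 = 2718: (-18)r + (3906) = 2718.
So r = 66.

66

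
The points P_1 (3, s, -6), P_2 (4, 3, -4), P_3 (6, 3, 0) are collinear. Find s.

Collinearity requires P_1P_2 × P_1P_3 = 0; each component is linear in s.
The x-component gives (-4)s + (12) = 0, so s = 3.
The remaining components then also vanish.

3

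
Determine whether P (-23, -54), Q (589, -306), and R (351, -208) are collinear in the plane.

Yes

PQ = (612, -252), PR = (374, -154).
det[PQ; PR] = (612)(-154) − (-252)(374) = 0.
The determinant is zero, so the points are collinear.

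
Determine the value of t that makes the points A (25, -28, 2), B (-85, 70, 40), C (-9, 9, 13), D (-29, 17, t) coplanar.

Normal to plane ABC: n = (-328, -82, -738); plane equation n·P = -7380.
Requiring n·D = -7380: (-738)t + (8118) = -7380.
So t = 21.

21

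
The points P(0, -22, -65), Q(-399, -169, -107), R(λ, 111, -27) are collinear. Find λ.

Collinearity requires PQ × PR = 0; each component is linear in λ.
The y-component gives (-42)λ + (15162) = 0, so λ = 361.
The remaining components then also vanish.

361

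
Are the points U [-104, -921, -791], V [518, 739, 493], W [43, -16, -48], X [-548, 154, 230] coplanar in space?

A normal to the plane through U, V, W is n = UV × UW = (71360, -273398, 318890).
The plane has equation n·P = -7863872. For X: n·X = -7863872.
Equal, so X lies in the plane and all four are coplanar.

Yes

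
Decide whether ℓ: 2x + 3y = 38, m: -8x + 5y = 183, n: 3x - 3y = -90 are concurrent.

No

Lines aᵢx + bᵢy = cᵢ with pairwise distinct directions are concurrent exactly when det[aᵢ bᵢ cᵢ] = 0.
Here the determinant is 27.
Nonzero, so no common point exists.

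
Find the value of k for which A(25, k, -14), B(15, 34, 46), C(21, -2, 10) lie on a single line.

-26

Collinearity requires AB × AC = 0; each component is linear in k.
The x-component gives (36)k + (936) = 0, so k = -26.
The remaining components then also vanish.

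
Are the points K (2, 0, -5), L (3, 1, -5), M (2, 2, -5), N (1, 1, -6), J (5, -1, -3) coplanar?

The plane through K, L, M has normal n = KL × KM = (0, 0, 2) and equation n·P = -10.
Checking the remaining points: n·N = -12, n·J = -6.
Since n·N = -12 ≠ -10, N is off the plane and the points are not all coplanar.

No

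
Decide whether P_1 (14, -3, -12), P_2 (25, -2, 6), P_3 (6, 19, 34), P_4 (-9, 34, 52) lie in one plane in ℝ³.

With P_1 as base: P_1P_2 = (11, 1, 18), P_1P_3 = (-8, 22, 46), P_1P_4 = (-23, 37, 64).
P_1P_3 × P_1P_4 = (-294, -546, 210).
P_1P_2 · (P_1P_3 × P_1P_4) = 0.
The scalar triple product vanishes, so the four points are coplanar.

Yes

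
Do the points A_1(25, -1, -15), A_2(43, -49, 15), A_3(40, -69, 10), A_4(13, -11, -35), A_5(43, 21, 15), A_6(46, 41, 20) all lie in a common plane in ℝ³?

The plane through A_1, A_2, A_3 has normal n = A_1A_2 × A_1A_3 = (840, 0, -504) and equation n·P = 28560.
Checking the remaining points: n·A_4 = 28560, n·A_5 = 28560, n·A_6 = 28560.
All equal 28560, so all 6 points lie in one plane.

Yes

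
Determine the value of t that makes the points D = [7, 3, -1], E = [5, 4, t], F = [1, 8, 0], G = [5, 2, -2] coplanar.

The points are coplanar iff DE · (DF × DG) = 0.
Expanding, this is linear in t: (16)t + (16) = 0.
So t = -1.

-1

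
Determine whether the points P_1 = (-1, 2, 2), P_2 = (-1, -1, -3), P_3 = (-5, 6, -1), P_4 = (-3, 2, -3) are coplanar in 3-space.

A normal to the plane through P_1, P_2, P_3 is n = P_1P_2 × P_1P_3 = (29, 20, -12).
The plane has equation n·P = -13. For P_4: n·P_4 = -11.
-11 ≠ -13, so P_4 is off the plane.

No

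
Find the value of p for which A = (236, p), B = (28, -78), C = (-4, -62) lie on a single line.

-182

The three points are collinear iff det[AB; AC] = 0.
This determinant is linear in p: (-32)p + (-5824) = 0, so p = -182.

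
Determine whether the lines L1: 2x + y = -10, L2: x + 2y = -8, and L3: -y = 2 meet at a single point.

Intersecting L1 and L2: solving the 2×2 system gives (x, y) = (-4, -2).
Substitute into L3: (0)(-4) + (-1)(-2) = 2.
This equals 2, so (-4, -2) lies on all three lines and they are concurrent.

Yes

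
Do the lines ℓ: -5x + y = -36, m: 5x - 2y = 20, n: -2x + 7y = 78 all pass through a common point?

No

The three lines meet at one point iff the augmented coefficient matrix [aᵢ bᵢ cᵢ] has rank < 3, i.e. its determinant vanishes.
Here the determinant is -66.
Nonzero, so no common point exists.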